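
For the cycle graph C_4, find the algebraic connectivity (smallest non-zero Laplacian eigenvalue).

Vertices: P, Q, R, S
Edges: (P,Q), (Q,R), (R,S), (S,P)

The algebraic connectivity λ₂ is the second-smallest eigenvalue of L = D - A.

The cycle graph C_n has Laplacian eigenvalues λ_k = 2 − 2cos(2πk/n), k = 0, 1, …, n−1. Here n = 4:
k=0: 2 − 2cos(0) = 0.0; k=1: 2 − 2cos(π/2) = 2.0; k=2: 2 − 2cos(π) = 4.0; k=3: 2 − 2cos(3π/2) = 2.0.
Laplacian eigenvalues: [0.0, 2.0, 2.0, 4.0]. Algebraic connectivity (smallest non-zero eigenvalue) = 2.0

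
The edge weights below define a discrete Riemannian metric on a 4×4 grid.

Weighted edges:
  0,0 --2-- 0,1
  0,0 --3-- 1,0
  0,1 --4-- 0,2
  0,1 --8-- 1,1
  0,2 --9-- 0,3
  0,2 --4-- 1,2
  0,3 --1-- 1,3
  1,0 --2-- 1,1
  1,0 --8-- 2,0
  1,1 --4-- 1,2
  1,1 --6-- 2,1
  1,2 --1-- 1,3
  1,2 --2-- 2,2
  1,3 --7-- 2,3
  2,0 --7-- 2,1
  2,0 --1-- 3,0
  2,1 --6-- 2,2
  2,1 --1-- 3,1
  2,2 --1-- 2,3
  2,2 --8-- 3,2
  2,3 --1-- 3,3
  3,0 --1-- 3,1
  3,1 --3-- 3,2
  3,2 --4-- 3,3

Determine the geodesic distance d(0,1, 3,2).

Shortest path: 0,1 → 0,2 → 1,2 → 2,2 → 2,3 → 3,3 → 3,2, total weight = 16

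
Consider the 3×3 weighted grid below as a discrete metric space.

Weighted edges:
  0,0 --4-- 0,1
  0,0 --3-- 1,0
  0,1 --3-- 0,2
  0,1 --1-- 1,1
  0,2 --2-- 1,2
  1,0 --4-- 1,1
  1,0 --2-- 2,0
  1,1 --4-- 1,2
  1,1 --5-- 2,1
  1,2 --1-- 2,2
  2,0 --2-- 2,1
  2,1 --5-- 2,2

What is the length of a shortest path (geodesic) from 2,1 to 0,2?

Shortest path: 2,1 → 2,2 → 1,2 → 0,2, total weight = 8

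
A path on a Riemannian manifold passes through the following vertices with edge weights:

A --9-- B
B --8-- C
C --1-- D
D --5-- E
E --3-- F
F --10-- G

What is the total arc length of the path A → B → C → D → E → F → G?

Arc length = 9 + 8 + 1 + 5 + 3 + 10 = 36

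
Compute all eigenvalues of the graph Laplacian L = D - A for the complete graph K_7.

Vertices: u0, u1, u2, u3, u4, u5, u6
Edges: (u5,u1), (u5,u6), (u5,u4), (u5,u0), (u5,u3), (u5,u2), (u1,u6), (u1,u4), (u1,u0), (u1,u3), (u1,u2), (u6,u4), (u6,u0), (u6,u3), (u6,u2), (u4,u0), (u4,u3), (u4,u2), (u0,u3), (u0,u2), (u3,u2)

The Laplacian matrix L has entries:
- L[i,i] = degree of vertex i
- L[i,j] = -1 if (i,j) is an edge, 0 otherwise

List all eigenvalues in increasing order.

For the complete graph K_n, L = nI − J (J = all-ones matrix). J has eigenvalues n (once, eigenvector 𝟙) and 0 (multiplicity n−1), so L has eigenvalues 0 (once) and n (multiplicity n−1). Here n = 7: eigenvalue 0 once and 7 with multiplicity 6.
Laplacian eigenvalues (increasing order): [0.0, 7.0, 7.0, 7.0, 7.0, 7.0, 7.0]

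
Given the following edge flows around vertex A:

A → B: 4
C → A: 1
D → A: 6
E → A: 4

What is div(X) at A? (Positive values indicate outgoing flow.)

Divergence = sum of outgoing flows = 4 + (-1) + (-6) + (-4) = -7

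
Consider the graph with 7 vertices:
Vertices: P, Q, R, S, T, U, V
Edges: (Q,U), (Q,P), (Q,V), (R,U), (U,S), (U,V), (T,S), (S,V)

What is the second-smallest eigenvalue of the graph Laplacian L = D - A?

Degrees: deg(P) = 1, deg(Q) = 3, deg(R) = 1, deg(S) = 3, deg(T) = 1, deg(U) = 4, deg(V) = 3.
L = D − A with rows/columns ordered (P, Q, R, S, T, U, V):
  [ 1, -1,  0,  0,  0,  0,  0]
  [-1,  3,  0,  0,  0, -1, -1]
  [ 0,  0,  1,  0,  0, -1,  0]
  [ 0,  0,  0,  3, -1, -1, -1]
  [ 0,  0,  0, -1,  1,  0,  0]
  [ 0, -1, -1, -1,  0,  4, -1]
  [ 0, -1,  0, -1,  0, -1,  3]
Characteristic polynomial: det(λI − L) = λ(λ² − 4λ + 2)(λ² − 6λ + 4)(λ² − 6λ + 7).
Roots: λ = 0; (λ² − 4λ + 2) = 0 ⇒ λ = 2 ± √2 ≈ 0.5858, 3.4142; (λ² − 6λ + 4) = 0 ⇒ λ = 3 ± √5 ≈ 0.7639, 5.2361; (λ² − 6λ + 7) = 0 ⇒ λ = 3 ± √2 ≈ 1.5858, 4.4142.
(Check: the roots sum (with multiplicity) to 16, matching trace L = Σdeg = 2·8 = 16.)
Laplacian eigenvalues: [0.0, 0.5858, 0.7639, 1.5858, 3.4142, 4.4142, 5.2361]. Algebraic connectivity (smallest non-zero eigenvalue) = 0.5858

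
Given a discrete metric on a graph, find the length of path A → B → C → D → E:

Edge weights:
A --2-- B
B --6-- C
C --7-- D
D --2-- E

Arc length = 2 + 6 + 7 + 2 = 17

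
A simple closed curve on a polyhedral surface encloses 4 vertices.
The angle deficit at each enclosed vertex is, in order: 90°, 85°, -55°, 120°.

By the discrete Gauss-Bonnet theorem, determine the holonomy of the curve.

Holonomy = total enclosed curvature = 90° + 85° + (-55°) + 120° = 240°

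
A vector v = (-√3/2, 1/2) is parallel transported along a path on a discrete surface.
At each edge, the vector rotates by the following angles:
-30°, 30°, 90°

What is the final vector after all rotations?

Total rotation: (-30°) + 30° + 90° = 90°. Final vector: (-0.5000, -0.8660)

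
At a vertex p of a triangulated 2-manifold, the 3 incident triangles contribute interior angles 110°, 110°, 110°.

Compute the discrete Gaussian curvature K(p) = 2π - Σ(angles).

Sum of angles = 330°. K = 360° - 330° = 30°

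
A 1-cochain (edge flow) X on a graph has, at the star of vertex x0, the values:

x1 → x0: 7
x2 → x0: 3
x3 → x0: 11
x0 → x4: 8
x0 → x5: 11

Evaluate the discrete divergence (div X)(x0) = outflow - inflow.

Divergence = sum of outgoing flows = (-7) + (-3) + (-11) + 8 + 11 = -2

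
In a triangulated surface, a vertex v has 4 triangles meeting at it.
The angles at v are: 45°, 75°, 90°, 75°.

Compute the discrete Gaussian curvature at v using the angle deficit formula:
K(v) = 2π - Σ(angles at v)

Sum of angles = 285°. K = 360° - 285° = 75° = 5π/12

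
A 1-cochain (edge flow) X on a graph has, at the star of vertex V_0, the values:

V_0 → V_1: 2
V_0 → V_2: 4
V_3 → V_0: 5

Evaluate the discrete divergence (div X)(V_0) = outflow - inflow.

Divergence = sum of outgoing flows = 2 + 4 + (-5) = 1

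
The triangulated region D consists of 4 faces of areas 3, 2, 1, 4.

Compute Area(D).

3 + 2 + 1 + 4 = 10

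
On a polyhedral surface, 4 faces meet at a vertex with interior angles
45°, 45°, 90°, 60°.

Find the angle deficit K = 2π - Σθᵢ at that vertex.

Sum of angles = 240°. K = 360° - 240° = 120°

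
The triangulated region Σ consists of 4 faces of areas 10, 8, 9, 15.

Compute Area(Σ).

10 + 8 + 9 + 15 = 42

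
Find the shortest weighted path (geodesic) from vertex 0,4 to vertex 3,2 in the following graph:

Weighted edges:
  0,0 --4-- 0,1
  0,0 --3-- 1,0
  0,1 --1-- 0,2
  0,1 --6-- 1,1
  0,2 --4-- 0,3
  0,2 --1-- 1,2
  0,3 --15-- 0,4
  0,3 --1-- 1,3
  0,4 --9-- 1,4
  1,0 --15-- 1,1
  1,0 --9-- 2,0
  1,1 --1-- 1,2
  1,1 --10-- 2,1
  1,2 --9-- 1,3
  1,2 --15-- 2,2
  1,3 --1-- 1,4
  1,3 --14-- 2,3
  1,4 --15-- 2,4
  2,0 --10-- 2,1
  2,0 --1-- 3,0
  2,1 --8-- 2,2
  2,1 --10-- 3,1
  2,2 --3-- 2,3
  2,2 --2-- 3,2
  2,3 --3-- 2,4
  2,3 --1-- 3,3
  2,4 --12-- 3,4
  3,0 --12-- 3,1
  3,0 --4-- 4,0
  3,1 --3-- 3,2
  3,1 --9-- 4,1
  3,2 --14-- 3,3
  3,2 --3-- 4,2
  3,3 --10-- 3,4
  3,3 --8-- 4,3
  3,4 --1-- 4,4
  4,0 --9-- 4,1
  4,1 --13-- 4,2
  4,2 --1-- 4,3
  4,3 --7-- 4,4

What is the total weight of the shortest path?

Shortest path: 0,4 → 1,4 → 1,3 → 2,3 → 2,2 → 3,2, total weight = 29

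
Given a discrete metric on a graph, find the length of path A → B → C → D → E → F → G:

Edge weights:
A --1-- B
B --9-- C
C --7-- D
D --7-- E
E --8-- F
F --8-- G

Arc length = 1 + 9 + 7 + 7 + 8 + 8 = 40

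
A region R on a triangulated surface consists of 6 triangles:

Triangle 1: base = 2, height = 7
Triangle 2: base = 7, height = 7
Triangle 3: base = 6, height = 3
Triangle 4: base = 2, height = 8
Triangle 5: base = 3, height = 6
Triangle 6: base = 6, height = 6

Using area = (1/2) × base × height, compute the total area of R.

(1/2)×2×7 + (1/2)×7×7 + (1/2)×6×3 + (1/2)×2×8 + (1/2)×3×6 + (1/2)×6×6 = 75.5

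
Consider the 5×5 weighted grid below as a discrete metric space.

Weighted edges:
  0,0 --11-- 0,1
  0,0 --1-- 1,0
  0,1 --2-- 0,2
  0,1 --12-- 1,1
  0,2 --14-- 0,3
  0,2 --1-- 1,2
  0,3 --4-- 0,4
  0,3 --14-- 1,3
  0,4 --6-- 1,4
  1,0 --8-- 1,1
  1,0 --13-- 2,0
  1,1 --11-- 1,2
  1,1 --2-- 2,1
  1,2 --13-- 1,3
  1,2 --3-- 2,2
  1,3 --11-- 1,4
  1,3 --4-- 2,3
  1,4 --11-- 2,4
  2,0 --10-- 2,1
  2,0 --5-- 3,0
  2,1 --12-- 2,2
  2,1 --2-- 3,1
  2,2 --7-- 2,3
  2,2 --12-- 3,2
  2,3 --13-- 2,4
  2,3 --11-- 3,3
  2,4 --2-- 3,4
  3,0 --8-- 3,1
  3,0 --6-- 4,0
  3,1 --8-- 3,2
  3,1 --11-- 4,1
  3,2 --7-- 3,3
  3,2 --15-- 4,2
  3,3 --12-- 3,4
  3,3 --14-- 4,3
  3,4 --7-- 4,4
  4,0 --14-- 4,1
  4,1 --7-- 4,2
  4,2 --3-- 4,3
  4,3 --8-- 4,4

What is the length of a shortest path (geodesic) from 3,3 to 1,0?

Shortest path: 3,3 → 3,2 → 3,1 → 2,1 → 1,1 → 1,0, total weight = 27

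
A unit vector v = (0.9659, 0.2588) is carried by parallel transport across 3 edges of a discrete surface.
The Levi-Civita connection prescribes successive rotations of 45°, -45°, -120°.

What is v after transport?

Total rotation: 45° + (-45°) + (-120°) = -120°. Final vector: (-0.2588, -0.9659)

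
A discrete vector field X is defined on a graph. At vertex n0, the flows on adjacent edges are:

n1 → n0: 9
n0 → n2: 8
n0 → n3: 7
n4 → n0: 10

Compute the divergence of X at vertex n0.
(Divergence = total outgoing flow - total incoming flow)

Divergence = sum of outgoing flows = (-9) + 8 + 7 + (-10) = -4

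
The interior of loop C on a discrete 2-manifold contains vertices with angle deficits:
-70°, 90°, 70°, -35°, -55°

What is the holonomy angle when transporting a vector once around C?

Holonomy = total enclosed curvature = (-70°) + 90° + 70° + (-35°) + (-55°) = 0°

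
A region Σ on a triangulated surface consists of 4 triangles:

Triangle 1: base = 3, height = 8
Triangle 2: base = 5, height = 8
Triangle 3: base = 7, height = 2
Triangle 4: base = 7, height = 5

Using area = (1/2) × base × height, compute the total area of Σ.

(1/2)×3×8 + (1/2)×5×8 + (1/2)×7×2 + (1/2)×7×5 = 56.5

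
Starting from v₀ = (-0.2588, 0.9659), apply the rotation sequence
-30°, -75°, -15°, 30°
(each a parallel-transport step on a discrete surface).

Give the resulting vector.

Total rotation: (-30°) + (-75°) + (-15°) + 30° = -90°. Final vector: (0.9659, 0.2588)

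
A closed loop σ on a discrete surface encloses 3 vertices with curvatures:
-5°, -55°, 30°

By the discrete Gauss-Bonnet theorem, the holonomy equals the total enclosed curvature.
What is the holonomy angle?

Holonomy = total enclosed curvature = (-5°) + (-55°) + 30° = -30°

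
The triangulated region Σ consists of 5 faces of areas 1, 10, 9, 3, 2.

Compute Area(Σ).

1 + 10 + 9 + 3 + 2 = 25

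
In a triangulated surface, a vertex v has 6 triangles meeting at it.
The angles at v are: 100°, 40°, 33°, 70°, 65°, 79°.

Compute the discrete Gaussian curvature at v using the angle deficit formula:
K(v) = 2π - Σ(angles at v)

Sum of angles = 387°. K = 360° - 387° = -27° = -3π/20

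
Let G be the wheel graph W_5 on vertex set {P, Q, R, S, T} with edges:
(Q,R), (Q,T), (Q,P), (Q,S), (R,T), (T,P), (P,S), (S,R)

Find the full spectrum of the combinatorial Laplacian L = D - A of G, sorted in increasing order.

The wheel W_5 is the join K_1 ∨ C_4 (a hub joined to every vertex of a cycle of length 4). For a join G ∨ H (G on p vertices, H on q vertices) the Laplacian spectrum is 0, p+q, the eigenvalues of L(G) other than one 0 each shifted by +q, and the eigenvalues of L(H) other than one 0 each shifted by +p. With G = K_1 (p = 1, nothing left after dropping its 0) and H = C_4 (q = 4, eigenvalues 2 − 2cos(2πk/4), k = 0, …, 3; drop k = 0), the spectrum of W_5 is 0, 5, and 1 + (2 − 2cos(2πk/4)) = 3 − 2cos(2πk/4) for k = 1, …, 3:
k=1: 3 − 2cos(π/2) = 3.0; k=2: 3 − 2cos(π) = 5.0; k=3: 3 − 2cos(3π/2) = 3.0.
Laplacian eigenvalues (increasing order): [0.0, 3.0, 3.0, 5.0, 5.0]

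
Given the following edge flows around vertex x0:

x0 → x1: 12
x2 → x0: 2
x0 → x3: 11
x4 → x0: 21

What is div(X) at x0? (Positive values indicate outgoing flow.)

Divergence = sum of outgoing flows = 12 + (-2) + 11 + (-21) = 0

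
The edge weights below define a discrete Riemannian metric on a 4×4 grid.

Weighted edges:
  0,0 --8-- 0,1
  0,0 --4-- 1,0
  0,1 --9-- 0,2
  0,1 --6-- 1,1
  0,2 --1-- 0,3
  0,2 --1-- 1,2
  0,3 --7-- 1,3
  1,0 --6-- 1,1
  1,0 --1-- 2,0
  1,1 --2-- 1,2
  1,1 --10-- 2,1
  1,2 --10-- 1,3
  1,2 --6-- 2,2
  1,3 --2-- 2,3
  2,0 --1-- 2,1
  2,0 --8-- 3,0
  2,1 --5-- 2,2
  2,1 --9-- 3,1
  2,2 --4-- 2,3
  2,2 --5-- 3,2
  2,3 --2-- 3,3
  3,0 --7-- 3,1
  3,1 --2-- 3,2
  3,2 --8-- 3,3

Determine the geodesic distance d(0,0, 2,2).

Shortest path: 0,0 → 1,0 → 2,0 → 2,1 → 2,2, total weight = 11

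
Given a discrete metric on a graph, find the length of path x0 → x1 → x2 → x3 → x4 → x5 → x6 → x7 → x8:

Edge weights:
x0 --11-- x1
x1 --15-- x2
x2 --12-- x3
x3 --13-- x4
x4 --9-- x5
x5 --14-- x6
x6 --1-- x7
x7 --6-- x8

Arc length = 11 + 15 + 12 + 13 + 9 + 14 + 1 + 6 = 81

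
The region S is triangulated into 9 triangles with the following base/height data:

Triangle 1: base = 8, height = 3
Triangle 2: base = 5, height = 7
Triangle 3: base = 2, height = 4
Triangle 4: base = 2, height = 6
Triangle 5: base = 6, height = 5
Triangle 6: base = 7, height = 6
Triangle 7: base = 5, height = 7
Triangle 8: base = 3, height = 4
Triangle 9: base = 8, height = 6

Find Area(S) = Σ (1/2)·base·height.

(1/2)×8×3 + (1/2)×5×7 + (1/2)×2×4 + (1/2)×2×6 + (1/2)×6×5 + (1/2)×7×6 + (1/2)×5×7 + (1/2)×3×4 + (1/2)×8×6 = 123.0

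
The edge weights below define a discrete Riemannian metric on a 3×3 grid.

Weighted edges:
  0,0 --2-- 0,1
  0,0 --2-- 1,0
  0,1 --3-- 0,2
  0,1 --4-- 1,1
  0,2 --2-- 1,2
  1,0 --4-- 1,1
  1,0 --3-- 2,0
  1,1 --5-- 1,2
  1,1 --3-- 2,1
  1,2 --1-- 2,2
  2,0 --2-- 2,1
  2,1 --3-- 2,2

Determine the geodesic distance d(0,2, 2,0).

Shortest path: 0,2 → 1,2 → 2,2 → 2,1 → 2,0, total weight = 8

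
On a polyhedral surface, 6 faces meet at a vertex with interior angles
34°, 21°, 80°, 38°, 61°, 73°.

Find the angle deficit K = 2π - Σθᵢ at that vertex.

Sum of angles = 307°. K = 360° - 307° = 53° = 53π/180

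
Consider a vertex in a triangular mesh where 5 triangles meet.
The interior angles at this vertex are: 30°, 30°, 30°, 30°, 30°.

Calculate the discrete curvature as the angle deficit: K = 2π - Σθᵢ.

Sum of angles = 150°. K = 360° - 150° = 210° = 7π/6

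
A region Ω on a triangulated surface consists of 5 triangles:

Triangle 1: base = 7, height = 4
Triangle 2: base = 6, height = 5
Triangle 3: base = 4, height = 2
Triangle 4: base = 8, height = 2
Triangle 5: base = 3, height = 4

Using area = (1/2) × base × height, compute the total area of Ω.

(1/2)×7×4 + (1/2)×6×5 + (1/2)×4×2 + (1/2)×8×2 + (1/2)×3×4 = 47.0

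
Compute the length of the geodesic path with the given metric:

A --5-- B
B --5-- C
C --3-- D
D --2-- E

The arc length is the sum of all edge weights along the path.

Arc length = 5 + 5 + 3 + 2 = 15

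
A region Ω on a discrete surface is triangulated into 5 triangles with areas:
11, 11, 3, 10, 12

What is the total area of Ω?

11 + 11 + 3 + 10 + 12 = 47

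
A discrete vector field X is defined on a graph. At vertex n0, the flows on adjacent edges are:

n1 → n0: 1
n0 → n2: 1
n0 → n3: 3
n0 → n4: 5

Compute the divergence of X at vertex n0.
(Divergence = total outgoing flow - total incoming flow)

Divergence = sum of outgoing flows = (-1) + 1 + 3 + 5 = 8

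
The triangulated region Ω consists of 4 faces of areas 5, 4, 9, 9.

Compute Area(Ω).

5 + 4 + 9 + 9 = 27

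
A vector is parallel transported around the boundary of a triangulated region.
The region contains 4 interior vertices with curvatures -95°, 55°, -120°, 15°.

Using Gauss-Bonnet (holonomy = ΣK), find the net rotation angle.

Holonomy = total enclosed curvature = (-95°) + 55° + (-120°) + 15° = -145°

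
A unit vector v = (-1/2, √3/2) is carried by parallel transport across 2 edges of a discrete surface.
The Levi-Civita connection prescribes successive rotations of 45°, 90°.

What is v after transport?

Total rotation: 45° + 90° = 135°. Final vector: (-0.2588, -0.9659)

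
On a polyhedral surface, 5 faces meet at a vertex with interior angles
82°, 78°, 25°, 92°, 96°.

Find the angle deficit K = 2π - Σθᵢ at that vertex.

Sum of angles = 373°. K = 360° - 373° = -13° = -13π/180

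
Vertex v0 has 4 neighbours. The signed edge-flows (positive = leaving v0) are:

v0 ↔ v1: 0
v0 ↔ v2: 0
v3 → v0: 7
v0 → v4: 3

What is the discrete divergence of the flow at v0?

Divergence = sum of outgoing flows = 0 + 0 + (-7) + 3 = -4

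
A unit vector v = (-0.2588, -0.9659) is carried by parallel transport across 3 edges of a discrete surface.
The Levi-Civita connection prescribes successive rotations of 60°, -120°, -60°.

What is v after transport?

Total rotation: 60° + (-120°) + (-60°) = -120°. Final vector: (-0.7071, 0.7071)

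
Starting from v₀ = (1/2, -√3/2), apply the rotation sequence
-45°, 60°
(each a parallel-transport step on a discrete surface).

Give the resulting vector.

Total rotation: (-45°) + 60° = 15°. Final vector: (0.7071, -0.7071)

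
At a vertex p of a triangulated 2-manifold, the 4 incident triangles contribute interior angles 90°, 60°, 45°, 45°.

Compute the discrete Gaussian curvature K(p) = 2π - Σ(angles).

Sum of angles = 240°. K = 360° - 240° = 120°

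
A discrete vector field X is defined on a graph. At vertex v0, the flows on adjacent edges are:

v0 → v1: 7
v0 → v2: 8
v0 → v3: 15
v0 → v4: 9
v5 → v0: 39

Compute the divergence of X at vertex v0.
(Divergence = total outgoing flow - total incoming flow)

Divergence = sum of outgoing flows = 7 + 8 + 15 + 9 + (-39) = 0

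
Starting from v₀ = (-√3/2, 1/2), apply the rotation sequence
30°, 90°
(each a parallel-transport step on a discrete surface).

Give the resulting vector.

Total rotation: 30° + 90° = 120°. Final vector: (0, -1)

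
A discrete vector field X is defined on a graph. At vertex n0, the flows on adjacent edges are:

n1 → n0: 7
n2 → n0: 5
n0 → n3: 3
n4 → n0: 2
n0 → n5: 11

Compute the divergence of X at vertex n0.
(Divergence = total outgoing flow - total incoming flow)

Divergence = sum of outgoing flows = (-7) + (-5) + 3 + (-2) + 11 = 0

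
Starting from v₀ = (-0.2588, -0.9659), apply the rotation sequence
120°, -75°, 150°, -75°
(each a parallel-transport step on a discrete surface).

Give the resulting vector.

Total rotation: 120° + (-75°) + 150° + (-75°) = 120°. Final vector: (0.9659, 0.2588)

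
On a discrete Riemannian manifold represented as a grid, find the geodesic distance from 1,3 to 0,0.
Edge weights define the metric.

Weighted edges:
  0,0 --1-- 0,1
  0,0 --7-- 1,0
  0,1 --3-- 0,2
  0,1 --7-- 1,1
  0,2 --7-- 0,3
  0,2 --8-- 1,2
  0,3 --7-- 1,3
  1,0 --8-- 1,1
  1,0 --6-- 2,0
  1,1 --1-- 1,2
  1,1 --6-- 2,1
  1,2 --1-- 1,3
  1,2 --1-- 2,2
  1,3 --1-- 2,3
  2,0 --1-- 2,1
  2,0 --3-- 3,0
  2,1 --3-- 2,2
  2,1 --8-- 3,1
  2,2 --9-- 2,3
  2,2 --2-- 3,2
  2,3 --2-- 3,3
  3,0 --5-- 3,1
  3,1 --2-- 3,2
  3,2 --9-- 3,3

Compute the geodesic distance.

Shortest path: 1,3 → 1,2 → 1,1 → 0,1 → 0,0, total weight = 10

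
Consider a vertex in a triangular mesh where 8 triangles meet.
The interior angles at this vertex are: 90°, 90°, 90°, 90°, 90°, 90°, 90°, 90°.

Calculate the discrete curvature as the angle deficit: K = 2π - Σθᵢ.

Sum of angles = 720°. K = 360° - 720° = -360°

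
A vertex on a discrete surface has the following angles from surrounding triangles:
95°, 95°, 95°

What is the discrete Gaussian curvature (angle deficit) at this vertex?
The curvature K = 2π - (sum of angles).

Sum of angles = 285°. K = 360° - 285° = 75° = 5π/12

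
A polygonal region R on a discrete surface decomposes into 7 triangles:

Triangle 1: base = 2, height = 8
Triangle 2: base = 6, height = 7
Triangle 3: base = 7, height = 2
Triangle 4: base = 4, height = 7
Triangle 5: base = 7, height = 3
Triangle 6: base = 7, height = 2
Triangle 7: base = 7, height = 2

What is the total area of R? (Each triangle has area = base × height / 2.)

(1/2)×2×8 + (1/2)×6×7 + (1/2)×7×2 + (1/2)×4×7 + (1/2)×7×3 + (1/2)×7×2 + (1/2)×7×2 = 74.5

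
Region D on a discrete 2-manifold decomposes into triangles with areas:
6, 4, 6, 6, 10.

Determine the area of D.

6 + 4 + 6 + 6 + 10 = 32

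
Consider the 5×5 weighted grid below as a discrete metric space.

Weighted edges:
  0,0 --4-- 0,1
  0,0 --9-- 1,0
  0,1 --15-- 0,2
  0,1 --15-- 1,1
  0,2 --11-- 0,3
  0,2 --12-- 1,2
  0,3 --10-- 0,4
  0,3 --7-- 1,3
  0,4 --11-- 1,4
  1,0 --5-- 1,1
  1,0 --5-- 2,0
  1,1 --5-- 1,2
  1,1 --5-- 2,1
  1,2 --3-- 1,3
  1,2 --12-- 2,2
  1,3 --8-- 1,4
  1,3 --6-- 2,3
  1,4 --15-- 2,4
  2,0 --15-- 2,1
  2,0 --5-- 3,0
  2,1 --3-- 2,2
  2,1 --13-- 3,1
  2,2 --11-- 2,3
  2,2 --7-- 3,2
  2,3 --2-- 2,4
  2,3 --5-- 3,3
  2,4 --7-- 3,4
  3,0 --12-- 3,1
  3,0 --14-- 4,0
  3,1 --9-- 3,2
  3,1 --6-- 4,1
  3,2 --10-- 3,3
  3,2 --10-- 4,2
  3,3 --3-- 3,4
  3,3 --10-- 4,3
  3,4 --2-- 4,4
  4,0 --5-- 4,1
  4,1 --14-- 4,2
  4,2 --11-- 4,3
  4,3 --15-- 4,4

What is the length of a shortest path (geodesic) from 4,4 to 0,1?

Shortest path: 4,4 → 3,4 → 3,3 → 2,3 → 1,3 → 1,2 → 1,1 → 0,1, total weight = 39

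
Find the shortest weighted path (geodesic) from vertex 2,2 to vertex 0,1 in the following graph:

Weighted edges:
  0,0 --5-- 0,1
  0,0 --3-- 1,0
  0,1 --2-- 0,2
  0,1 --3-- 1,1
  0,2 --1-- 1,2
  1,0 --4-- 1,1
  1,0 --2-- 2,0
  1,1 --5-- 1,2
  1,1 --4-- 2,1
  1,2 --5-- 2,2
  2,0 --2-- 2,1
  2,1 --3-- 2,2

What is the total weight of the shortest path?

Shortest path: 2,2 → 1,2 → 0,2 → 0,1, total weight = 8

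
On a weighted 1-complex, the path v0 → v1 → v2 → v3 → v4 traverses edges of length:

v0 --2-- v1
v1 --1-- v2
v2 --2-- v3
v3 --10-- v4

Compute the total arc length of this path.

Arc length = 2 + 1 + 2 + 10 = 15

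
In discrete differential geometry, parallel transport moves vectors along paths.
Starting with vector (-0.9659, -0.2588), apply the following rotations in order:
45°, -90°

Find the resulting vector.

Total rotation: 45° + (-90°) = -45°. Final vector: (-0.8660, 0.5000)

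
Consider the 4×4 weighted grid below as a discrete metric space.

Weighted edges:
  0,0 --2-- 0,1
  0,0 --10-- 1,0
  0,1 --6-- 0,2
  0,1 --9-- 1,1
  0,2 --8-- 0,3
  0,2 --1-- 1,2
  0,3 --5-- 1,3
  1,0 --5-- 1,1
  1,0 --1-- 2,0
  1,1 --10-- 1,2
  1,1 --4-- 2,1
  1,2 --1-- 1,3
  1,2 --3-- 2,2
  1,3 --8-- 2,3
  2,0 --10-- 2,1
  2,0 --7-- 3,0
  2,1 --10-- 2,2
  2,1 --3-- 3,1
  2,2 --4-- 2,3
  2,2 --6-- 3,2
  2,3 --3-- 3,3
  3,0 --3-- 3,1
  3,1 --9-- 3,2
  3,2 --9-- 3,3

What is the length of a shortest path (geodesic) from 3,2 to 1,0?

Shortest path: 3,2 → 3,1 → 3,0 → 2,0 → 1,0, total weight = 20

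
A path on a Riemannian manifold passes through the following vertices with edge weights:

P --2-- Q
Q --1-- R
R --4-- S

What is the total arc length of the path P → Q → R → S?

Arc length = 2 + 1 + 4 = 7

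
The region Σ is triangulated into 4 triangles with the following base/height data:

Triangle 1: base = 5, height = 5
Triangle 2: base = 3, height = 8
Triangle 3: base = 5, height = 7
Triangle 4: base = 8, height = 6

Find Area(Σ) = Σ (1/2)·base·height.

(1/2)×5×5 + (1/2)×3×8 + (1/2)×5×7 + (1/2)×8×6 = 66.0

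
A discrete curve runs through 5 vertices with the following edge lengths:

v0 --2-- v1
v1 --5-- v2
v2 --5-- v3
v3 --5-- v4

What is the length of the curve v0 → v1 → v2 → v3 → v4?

Arc length = 2 + 5 + 5 + 5 = 17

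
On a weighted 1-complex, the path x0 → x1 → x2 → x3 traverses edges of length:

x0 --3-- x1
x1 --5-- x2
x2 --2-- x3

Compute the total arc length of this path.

Arc length = 3 + 5 + 2 = 10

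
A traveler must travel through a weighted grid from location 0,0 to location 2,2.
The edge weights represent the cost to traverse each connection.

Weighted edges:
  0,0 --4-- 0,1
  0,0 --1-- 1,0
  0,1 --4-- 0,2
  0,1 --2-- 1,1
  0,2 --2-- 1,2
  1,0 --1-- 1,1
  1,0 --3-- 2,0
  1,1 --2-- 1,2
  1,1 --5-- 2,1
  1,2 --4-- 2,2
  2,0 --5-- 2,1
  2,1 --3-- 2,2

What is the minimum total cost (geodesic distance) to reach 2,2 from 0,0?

Shortest path: 0,0 → 1,0 → 1,1 → 1,2 → 2,2, total weight = 8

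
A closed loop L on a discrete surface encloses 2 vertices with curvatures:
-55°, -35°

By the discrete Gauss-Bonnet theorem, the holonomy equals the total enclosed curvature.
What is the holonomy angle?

Holonomy = total enclosed curvature = (-55°) + (-35°) = -90°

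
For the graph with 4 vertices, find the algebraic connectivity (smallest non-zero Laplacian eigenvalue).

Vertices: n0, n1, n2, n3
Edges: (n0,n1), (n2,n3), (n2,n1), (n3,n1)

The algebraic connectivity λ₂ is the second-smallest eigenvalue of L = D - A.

Degrees: deg(n0) = 1, deg(n1) = 3, deg(n2) = 2, deg(n3) = 2.
L = D − A with rows/columns ordered (n0, n1, n2, n3):
  [ 1, -1,  0,  0]
  [-1,  3, -1, -1]
  [ 0, -1,  2, -1]
  [ 0, -1, -1,  2]
Characteristic polynomial: det(λI − L) = λ(λ − 1)(λ − 3)(λ − 4).
Roots: λ = 0; (λ − 1) = 0 ⇒ λ = 1; (λ − 3) = 0 ⇒ λ = 3; (λ − 4) = 0 ⇒ λ = 4.
(Check: the roots sum (with multiplicity) to 8, matching trace L = Σdeg = 2·4 = 8.)
Laplacian eigenvalues: [0.0, 1.0, 3.0, 4.0]. Algebraic connectivity (smallest non-zero eigenvalue) = 1.0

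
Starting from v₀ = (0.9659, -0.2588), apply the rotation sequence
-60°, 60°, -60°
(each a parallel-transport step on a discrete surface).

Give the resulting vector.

Total rotation: (-60°) + 60° + (-60°) = -60°. Final vector: (0.2588, -0.9659)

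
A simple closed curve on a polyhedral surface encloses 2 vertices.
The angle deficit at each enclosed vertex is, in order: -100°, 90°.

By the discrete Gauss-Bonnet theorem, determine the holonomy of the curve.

Holonomy = total enclosed curvature = (-100°) + 90° = -10°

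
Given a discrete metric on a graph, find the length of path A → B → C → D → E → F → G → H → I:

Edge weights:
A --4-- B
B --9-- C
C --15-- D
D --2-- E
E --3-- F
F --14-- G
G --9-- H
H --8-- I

Arc length = 4 + 9 + 15 + 2 + 3 + 14 + 9 + 8 = 64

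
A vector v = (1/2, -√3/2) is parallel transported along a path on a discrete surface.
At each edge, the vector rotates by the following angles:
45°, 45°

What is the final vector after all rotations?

Total rotation: 45° + 45° = 90°. Final vector: (0.8660, 0.5000)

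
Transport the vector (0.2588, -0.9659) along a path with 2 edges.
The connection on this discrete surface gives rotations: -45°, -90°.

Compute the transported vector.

Total rotation: (-45°) + (-90°) = -135°. Final vector: (-0.8660, 0.5000)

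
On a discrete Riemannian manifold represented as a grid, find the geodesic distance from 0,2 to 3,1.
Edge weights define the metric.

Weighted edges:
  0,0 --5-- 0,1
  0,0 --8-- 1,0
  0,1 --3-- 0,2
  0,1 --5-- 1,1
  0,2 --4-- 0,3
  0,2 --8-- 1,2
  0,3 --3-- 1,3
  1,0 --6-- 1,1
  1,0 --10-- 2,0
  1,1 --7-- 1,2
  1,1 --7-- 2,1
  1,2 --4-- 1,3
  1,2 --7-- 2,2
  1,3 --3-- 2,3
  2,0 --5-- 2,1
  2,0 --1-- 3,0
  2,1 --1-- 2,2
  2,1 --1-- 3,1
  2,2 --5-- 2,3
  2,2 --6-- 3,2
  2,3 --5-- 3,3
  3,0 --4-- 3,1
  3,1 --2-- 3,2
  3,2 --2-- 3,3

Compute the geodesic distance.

Shortest path: 0,2 → 0,1 → 1,1 → 2,1 → 3,1, total weight = 16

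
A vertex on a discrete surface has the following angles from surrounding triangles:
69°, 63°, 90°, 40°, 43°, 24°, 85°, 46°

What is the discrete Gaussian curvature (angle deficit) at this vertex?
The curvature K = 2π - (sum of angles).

Sum of angles = 460°. K = 360° - 460° = -100° = -5π/9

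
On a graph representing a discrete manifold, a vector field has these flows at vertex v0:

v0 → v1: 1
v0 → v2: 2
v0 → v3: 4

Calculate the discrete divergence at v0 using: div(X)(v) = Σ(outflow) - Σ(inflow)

Divergence = sum of outgoing flows = 1 + 2 + 4 = 7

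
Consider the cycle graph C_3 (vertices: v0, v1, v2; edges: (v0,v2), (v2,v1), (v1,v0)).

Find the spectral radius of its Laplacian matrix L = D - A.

The cycle graph C_n has Laplacian eigenvalues λ_k = 2 − 2cos(2πk/n), k = 0, 1, …, n−1. Here n = 3:
k=0: 2 − 2cos(0) = 0.0; k=1: 2 − 2cos(2π/3) = 3.0; k=2: 2 − 2cos(4π/3) = 3.0.
Laplacian eigenvalues: [0.0, 3.0, 3.0]. Largest eigenvalue (spectral radius) = 3.0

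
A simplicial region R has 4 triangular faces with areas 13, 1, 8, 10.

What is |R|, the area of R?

13 + 1 + 8 + 10 = 32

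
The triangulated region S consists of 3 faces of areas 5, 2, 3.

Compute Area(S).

5 + 2 + 3 = 10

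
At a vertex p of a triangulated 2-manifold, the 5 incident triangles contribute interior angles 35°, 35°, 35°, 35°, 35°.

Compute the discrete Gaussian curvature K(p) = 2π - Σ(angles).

Sum of angles = 175°. K = 360° - 175° = 185°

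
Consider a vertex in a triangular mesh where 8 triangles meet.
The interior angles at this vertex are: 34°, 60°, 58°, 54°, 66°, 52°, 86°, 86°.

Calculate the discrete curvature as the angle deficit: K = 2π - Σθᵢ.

Sum of angles = 496°. K = 360° - 496° = -136° = -34π/45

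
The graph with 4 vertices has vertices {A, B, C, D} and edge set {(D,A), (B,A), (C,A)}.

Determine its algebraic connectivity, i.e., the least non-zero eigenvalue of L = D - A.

Degrees: deg(A) = 3, deg(B) = 1, deg(C) = 1, deg(D) = 1.
L = D − A with rows/columns ordered (A, B, C, D):
  [ 3, -1, -1, -1]
  [-1,  1,  0,  0]
  [-1,  0,  1,  0]
  [-1,  0,  0,  1]
Characteristic polynomial: det(λI − L) = λ(λ − 1)²(λ − 4).
Roots: λ = 0; (λ − 1) = 0 ⇒ λ = 1 (multiplicity 2); (λ − 4) = 0 ⇒ λ = 4.
(Check: the roots sum (with multiplicity) to 6, matching trace L = Σdeg = 2·3 = 6.)
Laplacian eigenvalues: [0.0, 1.0, 1.0, 4.0]. Algebraic connectivity (smallest non-zero eigenvalue) = 1.0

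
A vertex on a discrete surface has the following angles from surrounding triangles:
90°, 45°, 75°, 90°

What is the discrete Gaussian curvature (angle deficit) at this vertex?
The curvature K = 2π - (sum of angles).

Sum of angles = 300°. K = 360° - 300° = 60°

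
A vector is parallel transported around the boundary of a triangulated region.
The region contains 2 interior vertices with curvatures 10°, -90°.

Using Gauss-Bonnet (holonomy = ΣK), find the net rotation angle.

Holonomy = total enclosed curvature = 10° + (-90°) = -80°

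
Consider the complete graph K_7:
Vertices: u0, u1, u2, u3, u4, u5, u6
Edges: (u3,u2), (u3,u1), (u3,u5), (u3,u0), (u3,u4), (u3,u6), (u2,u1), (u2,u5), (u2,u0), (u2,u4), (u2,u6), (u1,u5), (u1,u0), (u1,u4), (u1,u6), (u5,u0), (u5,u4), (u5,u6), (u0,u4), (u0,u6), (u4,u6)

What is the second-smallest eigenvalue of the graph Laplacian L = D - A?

For the complete graph K_n, L = nI − J (J = all-ones matrix). J has eigenvalues n (once, eigenvector 𝟙) and 0 (multiplicity n−1), so L has eigenvalues 0 (once) and n (multiplicity n−1). Here n = 7: eigenvalue 0 once and 7 with multiplicity 6.
Laplacian eigenvalues: [0.0, 7.0, 7.0, 7.0, 7.0, 7.0, 7.0]. Algebraic connectivity (smallest non-zero eigenvalue) = 7.0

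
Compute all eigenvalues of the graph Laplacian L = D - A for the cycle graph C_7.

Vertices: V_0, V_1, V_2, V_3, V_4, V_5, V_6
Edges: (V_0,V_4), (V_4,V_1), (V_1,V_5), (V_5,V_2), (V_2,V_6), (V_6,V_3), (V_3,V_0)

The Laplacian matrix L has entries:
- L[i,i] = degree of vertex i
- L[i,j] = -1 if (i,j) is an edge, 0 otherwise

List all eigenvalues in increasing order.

The cycle graph C_n has Laplacian eigenvalues λ_k = 2 − 2cos(2πk/n), k = 0, 1, …, n−1. Here n = 7:
k=0: 2 − 2cos(0) = 0.0; k=1: 2 − 2cos(2π/7) = 0.753; k=2: 2 − 2cos(4π/7) = 2.445; k=3: 2 − 2cos(6π/7) = 3.8019; k=4: 2 − 2cos(8π/7) = 3.8019; k=5: 2 − 2cos(10π/7) = 2.445; k=6: 2 − 2cos(12π/7) = 0.753.
Laplacian eigenvalues (increasing order): [0.0, 0.753, 0.753, 2.445, 2.445, 3.8019, 3.8019]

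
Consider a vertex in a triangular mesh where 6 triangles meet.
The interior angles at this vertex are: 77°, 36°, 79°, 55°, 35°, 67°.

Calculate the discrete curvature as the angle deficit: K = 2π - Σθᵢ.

Sum of angles = 349°. K = 360° - 349° = 11° = 11π/180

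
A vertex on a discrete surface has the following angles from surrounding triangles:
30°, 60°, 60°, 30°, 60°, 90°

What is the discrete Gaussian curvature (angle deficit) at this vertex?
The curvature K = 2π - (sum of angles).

Sum of angles = 330°. K = 360° - 330° = 30°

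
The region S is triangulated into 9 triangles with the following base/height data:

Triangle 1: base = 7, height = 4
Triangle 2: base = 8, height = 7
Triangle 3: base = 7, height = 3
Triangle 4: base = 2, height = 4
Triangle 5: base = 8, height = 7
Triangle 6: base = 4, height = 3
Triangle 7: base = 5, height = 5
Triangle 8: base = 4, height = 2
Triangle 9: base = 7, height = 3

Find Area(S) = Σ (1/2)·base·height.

(1/2)×7×4 + (1/2)×8×7 + (1/2)×7×3 + (1/2)×2×4 + (1/2)×8×7 + (1/2)×4×3 + (1/2)×5×5 + (1/2)×4×2 + (1/2)×7×3 = 117.5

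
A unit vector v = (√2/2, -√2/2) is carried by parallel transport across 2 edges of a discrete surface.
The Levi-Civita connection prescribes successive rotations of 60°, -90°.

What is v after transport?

Total rotation: 60° + (-90°) = -30°. Final vector: (0.2588, -0.9659)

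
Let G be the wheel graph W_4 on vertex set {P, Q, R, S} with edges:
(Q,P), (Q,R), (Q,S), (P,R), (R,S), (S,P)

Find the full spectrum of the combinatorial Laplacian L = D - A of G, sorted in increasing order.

The wheel W_4 is the join K_1 ∨ C_3 (a hub joined to every vertex of a cycle of length 3). For a join G ∨ H (G on p vertices, H on q vertices) the Laplacian spectrum is 0, p+q, the eigenvalues of L(G) other than one 0 each shifted by +q, and the eigenvalues of L(H) other than one 0 each shifted by +p. With G = K_1 (p = 1, nothing left after dropping its 0) and H = C_3 (q = 3, eigenvalues 2 − 2cos(2πk/3), k = 0, …, 2; drop k = 0), the spectrum of W_4 is 0, 4, and 1 + (2 − 2cos(2πk/3)) = 3 − 2cos(2πk/3) for k = 1, …, 2:
k=1: 3 − 2cos(2π/3) = 4.0; k=2: 3 − 2cos(4π/3) = 4.0.
Laplacian eigenvalues (increasing order): [0.0, 4.0, 4.0, 4.0]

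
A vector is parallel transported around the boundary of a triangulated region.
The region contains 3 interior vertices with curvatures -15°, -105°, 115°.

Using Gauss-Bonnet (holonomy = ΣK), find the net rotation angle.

Holonomy = total enclosed curvature = (-15°) + (-105°) + 115° = -5°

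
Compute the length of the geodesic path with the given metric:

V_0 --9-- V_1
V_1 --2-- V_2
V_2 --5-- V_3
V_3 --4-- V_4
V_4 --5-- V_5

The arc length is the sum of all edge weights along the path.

Arc length = 9 + 2 + 5 + 4 + 5 = 25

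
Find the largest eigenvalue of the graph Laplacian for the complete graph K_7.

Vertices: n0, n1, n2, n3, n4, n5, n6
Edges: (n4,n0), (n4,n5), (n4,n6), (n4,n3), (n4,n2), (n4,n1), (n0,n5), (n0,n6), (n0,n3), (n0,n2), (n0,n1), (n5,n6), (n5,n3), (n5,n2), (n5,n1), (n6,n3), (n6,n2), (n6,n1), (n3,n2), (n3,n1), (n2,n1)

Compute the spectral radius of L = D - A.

For the complete graph K_n, L = nI − J (J = all-ones matrix). J has eigenvalues n (once, eigenvector 𝟙) and 0 (multiplicity n−1), so L has eigenvalues 0 (once) and n (multiplicity n−1). Here n = 7: eigenvalue 0 once and 7 with multiplicity 6.
Laplacian eigenvalues: [0.0, 7.0, 7.0, 7.0, 7.0, 7.0, 7.0]. Largest eigenvalue (spectral radius) = 7.0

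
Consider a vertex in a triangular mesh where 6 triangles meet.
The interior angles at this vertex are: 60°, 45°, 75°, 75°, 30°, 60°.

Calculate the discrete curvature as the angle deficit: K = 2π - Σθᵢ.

Sum of angles = 345°. K = 360° - 345° = 15° = π/12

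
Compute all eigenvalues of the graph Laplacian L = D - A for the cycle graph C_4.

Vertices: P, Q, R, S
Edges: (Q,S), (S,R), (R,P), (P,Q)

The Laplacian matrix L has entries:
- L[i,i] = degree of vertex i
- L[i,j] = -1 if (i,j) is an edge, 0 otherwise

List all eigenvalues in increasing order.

The cycle graph C_n has Laplacian eigenvalues λ_k = 2 − 2cos(2πk/n), k = 0, 1, …, n−1. Here n = 4:
k=0: 2 − 2cos(0) = 0.0; k=1: 2 − 2cos(π/2) = 2.0; k=2: 2 − 2cos(π) = 4.0; k=3: 2 − 2cos(3π/2) = 2.0.
Laplacian eigenvalues (increasing order): [0.0, 2.0, 2.0, 4.0]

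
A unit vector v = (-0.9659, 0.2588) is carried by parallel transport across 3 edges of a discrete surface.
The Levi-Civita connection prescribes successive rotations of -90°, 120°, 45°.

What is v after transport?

Total rotation: (-90°) + 120° + 45° = 75°. Final vector: (-0.5000, -0.8660)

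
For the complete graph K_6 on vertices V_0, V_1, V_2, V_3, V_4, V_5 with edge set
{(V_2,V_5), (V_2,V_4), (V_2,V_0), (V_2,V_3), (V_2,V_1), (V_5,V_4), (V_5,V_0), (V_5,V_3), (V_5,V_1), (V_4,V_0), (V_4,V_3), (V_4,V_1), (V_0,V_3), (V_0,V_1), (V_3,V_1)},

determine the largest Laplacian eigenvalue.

For the complete graph K_n, L = nI − J (J = all-ones matrix). J has eigenvalues n (once, eigenvector 𝟙) and 0 (multiplicity n−1), so L has eigenvalues 0 (once) and n (multiplicity n−1). Here n = 6: eigenvalue 0 once and 6 with multiplicity 5.
Laplacian eigenvalues: [0.0, 6.0, 6.0, 6.0, 6.0, 6.0]. Largest eigenvalue (spectral radius) = 6.0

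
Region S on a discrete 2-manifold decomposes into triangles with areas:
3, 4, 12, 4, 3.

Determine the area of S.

3 + 4 + 12 + 4 + 3 = 26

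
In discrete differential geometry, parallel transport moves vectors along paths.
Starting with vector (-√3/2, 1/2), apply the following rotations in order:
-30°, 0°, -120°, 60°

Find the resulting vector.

Total rotation: (-30°) + 0° + (-120°) + 60° = -90°. Final vector: (0.5000, 0.8660)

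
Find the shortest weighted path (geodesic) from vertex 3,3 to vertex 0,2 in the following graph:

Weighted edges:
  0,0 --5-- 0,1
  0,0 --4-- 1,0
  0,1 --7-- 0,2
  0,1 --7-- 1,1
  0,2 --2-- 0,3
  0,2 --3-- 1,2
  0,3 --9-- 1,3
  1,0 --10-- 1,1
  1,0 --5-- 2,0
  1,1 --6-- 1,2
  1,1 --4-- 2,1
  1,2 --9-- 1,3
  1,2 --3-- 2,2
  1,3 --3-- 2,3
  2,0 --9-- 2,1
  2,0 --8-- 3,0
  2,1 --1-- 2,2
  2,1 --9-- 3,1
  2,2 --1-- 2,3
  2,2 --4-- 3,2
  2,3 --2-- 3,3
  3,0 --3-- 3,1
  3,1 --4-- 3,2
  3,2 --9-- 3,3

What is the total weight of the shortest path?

Shortest path: 3,3 → 2,3 → 2,2 → 1,2 → 0,2, total weight = 9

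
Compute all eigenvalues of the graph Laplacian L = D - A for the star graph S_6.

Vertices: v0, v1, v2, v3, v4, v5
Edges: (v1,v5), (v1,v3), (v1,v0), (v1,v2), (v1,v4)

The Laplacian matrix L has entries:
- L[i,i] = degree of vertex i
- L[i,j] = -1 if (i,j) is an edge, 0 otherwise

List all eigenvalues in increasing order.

The star S_6 is the complete bipartite graph K_{1,5} (one hub of degree 5, 5 leaves of degree 1). The Laplacian spectrum of K_{p,q} is 0, p (multiplicity q−1), q (multiplicity p−1), p+q. With p = 1, q = 5: 0 once, 1 with multiplicity 4, and 6 once. (Check: trace L = sum of degrees = 10 = 4·1 + 6.)
Laplacian eigenvalues (increasing order): [0.0, 1.0, 1.0, 1.0, 1.0, 6.0]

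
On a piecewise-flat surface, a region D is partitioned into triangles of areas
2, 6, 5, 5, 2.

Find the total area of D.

2 + 6 + 5 + 5 + 2 = 20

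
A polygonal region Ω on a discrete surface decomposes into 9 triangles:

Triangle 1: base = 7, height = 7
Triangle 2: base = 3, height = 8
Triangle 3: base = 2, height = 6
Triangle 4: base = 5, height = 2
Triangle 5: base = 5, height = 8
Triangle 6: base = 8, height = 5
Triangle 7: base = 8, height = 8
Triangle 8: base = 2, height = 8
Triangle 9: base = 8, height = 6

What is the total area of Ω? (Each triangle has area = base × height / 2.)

(1/2)×7×7 + (1/2)×3×8 + (1/2)×2×6 + (1/2)×5×2 + (1/2)×5×8 + (1/2)×8×5 + (1/2)×8×8 + (1/2)×2×8 + (1/2)×8×6 = 151.5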